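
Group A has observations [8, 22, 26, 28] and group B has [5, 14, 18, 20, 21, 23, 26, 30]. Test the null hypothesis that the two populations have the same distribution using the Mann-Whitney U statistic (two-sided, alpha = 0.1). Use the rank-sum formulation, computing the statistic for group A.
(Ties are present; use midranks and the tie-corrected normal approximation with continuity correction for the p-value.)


Step 1: Combine and sort all 12 observations; assign midranks.
sorted (value, group): (5,Y), (8,X), (14,Y), (18,Y), (20,Y), (21,Y), (22,X), (23,Y), (26,X), (26,Y), (28,X), (30,Y)
ranks: 5->1, 8->2, 14->3, 18->4, 20->5, 21->6, 22->7, 23->8, 26->9.5, 26->9.5, 28->11, 30->12
Step 2: Rank sum for X: R1 = 2 + 7 + 9.5 + 11 = 29.5.
Step 3: U_X = R1 - n1(n1+1)/2 = 29.5 - 4*5/2 = 29.5 - 10 = 19.5.
       U_Y = n1*n2 - U_X = 32 - 19.5 = 12.5.
Step 4: Ties are present, so use the tie-corrected normal approximation (with continuity correction) for the p-value.
Step 5: p-value = 0.609759; compare to alpha = 0.1. fail to reject H0.

U_X = 19.5, p = 0.609759, fail to reject H0 at alpha = 0.1.


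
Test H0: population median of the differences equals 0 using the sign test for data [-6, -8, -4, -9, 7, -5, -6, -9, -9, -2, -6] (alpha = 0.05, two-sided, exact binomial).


Step 1: Discard zero differences. Original n = 11; n_eff = number of nonzero differences = 11.
Nonzero differences (with sign): -6, -8, -4, -9, +7, -5, -6, -9, -9, -2, -6
Step 2: Count signs: positive = 1, negative = 10.
Step 3: Under H0: P(positive) = 0.5, so the number of positives S ~ Bin(11, 0.5).
Step 4: Two-sided exact p-value = sum of Bin(11,0.5) probabilities at or below the observed probability = 0.011719.
Step 5: alpha = 0.05. reject H0.

n_eff = 11, pos = 1, neg = 10, p = 0.011719, reject H0.


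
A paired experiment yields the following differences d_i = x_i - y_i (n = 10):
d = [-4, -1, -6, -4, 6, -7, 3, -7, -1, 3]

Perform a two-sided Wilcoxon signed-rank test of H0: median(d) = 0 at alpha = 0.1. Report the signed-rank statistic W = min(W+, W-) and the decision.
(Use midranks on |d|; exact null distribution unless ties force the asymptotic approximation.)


Step 1: Drop any zero differences (none here) and take |d_i|.
|d| = [4, 1, 6, 4, 6, 7, 3, 7, 1, 3]
Step 2: Midrank |d_i| (ties get averaged ranks).
ranks: |4|->5.5, |1|->1.5, |6|->7.5, |4|->5.5, |6|->7.5, |7|->9.5, |3|->3.5, |7|->9.5, |1|->1.5, |3|->3.5
Step 3: Attach original signs; sum ranks with positive sign and with negative sign.
W+ = 7.5 + 3.5 + 3.5 = 14.5
W- = 5.5 + 1.5 + 7.5 + 5.5 + 9.5 + 9.5 + 1.5 = 40.5
(Check: W+ + W- = 55 should equal n(n+1)/2 = 55.)
Step 4: Test statistic W = min(W+, W-) = 14.5.
Step 5: Ties in |d|, so use the tie-corrected normal approximation.
        E[W] = n(n+1)/4 = 10*11/4 = 27.5.
        Tie groups: |d|=1 (t=2), |d|=3 (t=2), |d|=4 (t=2), |d|=6 (t=2), |d|=7 (t=2); sum(t^3 - t) = 30.
        Var[W] = n(n+1)(2n+1)/24 - sum(t^3-t)/48 = 2310/24 - 30/48 = 95.625.
        z = (W - E[W]) / sqrt(Var[W]) = (14.5 - 27.5) / 9.7788 = -1.3294.
        Two-sided p = 2*Phi(z) = 0.183714.
Step 6: alpha = 0.1. fail to reject H0.

W+ = 14.5, W- = 40.5, W = min = 14.5, p = 0.183714, fail to reject H0.


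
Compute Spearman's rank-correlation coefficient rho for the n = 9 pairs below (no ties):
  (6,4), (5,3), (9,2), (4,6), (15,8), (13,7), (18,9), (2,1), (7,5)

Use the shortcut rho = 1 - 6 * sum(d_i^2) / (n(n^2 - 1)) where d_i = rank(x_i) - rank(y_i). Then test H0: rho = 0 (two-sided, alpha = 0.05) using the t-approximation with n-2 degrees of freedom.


Step 1: Rank x and y separately (midranks; no ties here).
rank(x): 6->4, 5->3, 9->6, 4->2, 15->8, 13->7, 18->9, 2->1, 7->5
rank(y): 4->4, 3->3, 2->2, 6->6, 8->8, 7->7, 9->9, 1->1, 5->5
Step 2: d_i = R_x(i) - R_y(i); compute d_i^2.
  (4-4)^2=0, (3-3)^2=0, (6-2)^2=16, (2-6)^2=16, (8-8)^2=0, (7-7)^2=0, (9-9)^2=0, (1-1)^2=0, (5-5)^2=0
sum(d^2) = 32.
Step 3: rho = 1 - 6*32 / (9*(9^2 - 1)) = 1 - 192/720 = 0.733333.
Step 4: Under H0, t = rho * sqrt((n-2)/(1-rho^2)) = 2.8538 ~ t(7).
Step 5: Two-sided p-value from the t-distribution with 7 df = 0.024554.
Step 6: alpha = 0.05. reject H0.

rho = 0.7333, p = 0.024554, reject H0 at alpha = 0.05.


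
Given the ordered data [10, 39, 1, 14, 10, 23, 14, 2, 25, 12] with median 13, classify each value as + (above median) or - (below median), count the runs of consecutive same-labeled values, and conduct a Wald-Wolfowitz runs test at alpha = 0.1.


Step 1: Compute median = 13; label A = above, B = below.
Labels in order: BABABAABAB  (n_A = 5, n_B = 5)
Step 2: Count runs R = 9.
Step 3: Under H0 (random ordering), E[R] = 2*n_A*n_B/(n_A+n_B) + 1 = 2*5*5/10 + 1 = 6.0000.
        Var[R] = 2*n_A*n_B*(2*n_A*n_B - n_A - n_B) / ((n_A+n_B)^2 * (n_A+n_B-1)) = 2000/900 = 2.2222.
        SD[R] = 1.4907.
Step 4: Continuity-corrected z = (R - 0.5 - E[R]) / SD[R] = (9 - 0.5 - 6.0000) / 1.4907 = 1.6771.
Step 5: Two-sided p-value via normal approximation = 2*(1 - Phi(|z|)) = 0.093533.
Step 6: alpha = 0.1. reject H0.

R = 9, z = 1.6771, p = 0.093533, reject H0.


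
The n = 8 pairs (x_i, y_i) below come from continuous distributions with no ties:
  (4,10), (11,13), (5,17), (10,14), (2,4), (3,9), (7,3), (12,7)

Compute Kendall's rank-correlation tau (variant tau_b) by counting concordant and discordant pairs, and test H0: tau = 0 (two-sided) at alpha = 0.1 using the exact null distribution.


Step 1: Enumerate the 28 unordered pairs (i,j) with i<j and classify each by sign(x_j-x_i) * sign(y_j-y_i).
  (1,2):dx=+7,dy=+3->C; (1,3):dx=+1,dy=+7->C; (1,4):dx=+6,dy=+4->C; (1,5):dx=-2,dy=-6->C
  (1,6):dx=-1,dy=-1->C; (1,7):dx=+3,dy=-7->D; (1,8):dx=+8,dy=-3->D; (2,3):dx=-6,dy=+4->D
  (2,4):dx=-1,dy=+1->D; (2,5):dx=-9,dy=-9->C; (2,6):dx=-8,dy=-4->C; (2,7):dx=-4,dy=-10->C
  (2,8):dx=+1,dy=-6->D; (3,4):dx=+5,dy=-3->D; (3,5):dx=-3,dy=-13->C; (3,6):dx=-2,dy=-8->C
  (3,7):dx=+2,dy=-14->D; (3,8):dx=+7,dy=-10->D; (4,5):dx=-8,dy=-10->C; (4,6):dx=-7,dy=-5->C
  (4,7):dx=-3,dy=-11->C; (4,8):dx=+2,dy=-7->D; (5,6):dx=+1,dy=+5->C; (5,7):dx=+5,dy=-1->D
  (5,8):dx=+10,dy=+3->C; (6,7):dx=+4,dy=-6->D; (6,8):dx=+9,dy=-2->D; (7,8):dx=+5,dy=+4->C
Step 2: C = 16, D = 12, total pairs = 28.
Step 3: tau = (C - D)/(n(n-1)/2) = (16 - 12)/28 = 0.142857.
Step 4: Exact two-sided p-value (enumerate n! = 40320 permutations of y under H0): p = 0.719544.
Step 5: alpha = 0.1. fail to reject H0.

tau_b = 0.1429 (C=16, D=12), p = 0.719544, fail to reject H0.


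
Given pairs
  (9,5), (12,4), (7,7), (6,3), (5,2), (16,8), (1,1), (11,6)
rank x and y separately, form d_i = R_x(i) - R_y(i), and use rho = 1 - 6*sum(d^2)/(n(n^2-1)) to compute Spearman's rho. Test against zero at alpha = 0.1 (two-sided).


Step 1: Rank x and y separately (midranks; no ties here).
rank(x): 9->5, 12->7, 7->4, 6->3, 5->2, 16->8, 1->1, 11->6
rank(y): 5->5, 4->4, 7->7, 3->3, 2->2, 8->8, 1->1, 6->6
Step 2: d_i = R_x(i) - R_y(i); compute d_i^2.
  (5-5)^2=0, (7-4)^2=9, (4-7)^2=9, (3-3)^2=0, (2-2)^2=0, (8-8)^2=0, (1-1)^2=0, (6-6)^2=0
sum(d^2) = 18.
Step 3: rho = 1 - 6*18 / (8*(8^2 - 1)) = 1 - 108/504 = 0.785714.
Step 4: Under H0, t = rho * sqrt((n-2)/(1-rho^2)) = 3.1113 ~ t(6).
Step 5: Two-sided p-value from the t-distribution with 6 df = 0.020815.
Step 6: alpha = 0.1. reject H0.

rho = 0.7857, p = 0.020815, reject H0 at alpha = 0.1.


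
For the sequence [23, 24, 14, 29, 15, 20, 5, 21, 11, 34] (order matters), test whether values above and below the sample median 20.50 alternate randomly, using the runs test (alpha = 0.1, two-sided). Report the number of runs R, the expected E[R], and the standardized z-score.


Step 1: Compute median = 20.50; label A = above, B = below.
Labels in order: AABABBBABA  (n_A = 5, n_B = 5)
Step 2: Count runs R = 7.
Step 3: Under H0 (random ordering), E[R] = 2*n_A*n_B/(n_A+n_B) + 1 = 2*5*5/10 + 1 = 6.0000.
        Var[R] = 2*n_A*n_B*(2*n_A*n_B - n_A - n_B) / ((n_A+n_B)^2 * (n_A+n_B-1)) = 2000/900 = 2.2222.
        SD[R] = 1.4907.
Step 4: Continuity-corrected z = (R - 0.5 - E[R]) / SD[R] = (7 - 0.5 - 6.0000) / 1.4907 = 0.3354.
Step 5: Two-sided p-value via normal approximation = 2*(1 - Phi(|z|)) = 0.737316.
Step 6: alpha = 0.1. fail to reject H0.

R = 7, z = 0.3354, p = 0.737316, fail to reject H0.


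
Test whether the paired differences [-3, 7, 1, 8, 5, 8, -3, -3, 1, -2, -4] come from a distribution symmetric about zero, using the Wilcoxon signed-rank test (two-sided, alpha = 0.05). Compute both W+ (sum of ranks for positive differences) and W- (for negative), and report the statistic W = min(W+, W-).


Step 1: Drop any zero differences (none here) and take |d_i|.
|d| = [3, 7, 1, 8, 5, 8, 3, 3, 1, 2, 4]
Step 2: Midrank |d_i| (ties get averaged ranks).
ranks: |3|->5, |7|->9, |1|->1.5, |8|->10.5, |5|->8, |8|->10.5, |3|->5, |3|->5, |1|->1.5, |2|->3, |4|->7
Step 3: Attach original signs; sum ranks with positive sign and with negative sign.
W+ = 9 + 1.5 + 10.5 + 8 + 10.5 + 1.5 = 41
W- = 5 + 5 + 5 + 3 + 7 = 25
(Check: W+ + W- = 66 should equal n(n+1)/2 = 66.)
Step 4: Test statistic W = min(W+, W-) = 25.
Step 5: Ties in |d|, so use the tie-corrected normal approximation.
        E[W] = n(n+1)/4 = 11*12/4 = 33.
        Tie groups: |d|=1 (t=2), |d|=3 (t=3), |d|=8 (t=2); sum(t^3 - t) = 36.
        Var[W] = n(n+1)(2n+1)/24 - sum(t^3-t)/48 = 3036/24 - 36/48 = 125.75.
        z = (W - E[W]) / sqrt(Var[W]) = (25 - 33) / 11.2138 = -0.7134.
        Two-sided p = 2*Phi(z) = 0.475595.
Step 6: alpha = 0.05. fail to reject H0.

W+ = 41, W- = 25, W = min = 25, p = 0.475595, fail to reject H0.


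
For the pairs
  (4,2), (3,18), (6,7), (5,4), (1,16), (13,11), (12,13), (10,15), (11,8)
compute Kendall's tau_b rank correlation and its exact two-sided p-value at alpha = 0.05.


Step 1: Enumerate the 36 unordered pairs (i,j) with i<j and classify each by sign(x_j-x_i) * sign(y_j-y_i).
  (1,2):dx=-1,dy=+16->D; (1,3):dx=+2,dy=+5->C; (1,4):dx=+1,dy=+2->C; (1,5):dx=-3,dy=+14->D
  (1,6):dx=+9,dy=+9->C; (1,7):dx=+8,dy=+11->C; (1,8):dx=+6,dy=+13->C; (1,9):dx=+7,dy=+6->C
  (2,3):dx=+3,dy=-11->D; (2,4):dx=+2,dy=-14->D; (2,5):dx=-2,dy=-2->C; (2,6):dx=+10,dy=-7->D
  (2,7):dx=+9,dy=-5->D; (2,8):dx=+7,dy=-3->D; (2,9):dx=+8,dy=-10->D; (3,4):dx=-1,dy=-3->C
  (3,5):dx=-5,dy=+9->D; (3,6):dx=+7,dy=+4->C; (3,7):dx=+6,dy=+6->C; (3,8):dx=+4,dy=+8->C
  (3,9):dx=+5,dy=+1->C; (4,5):dx=-4,dy=+12->D; (4,6):dx=+8,dy=+7->C; (4,7):dx=+7,dy=+9->C
  (4,8):dx=+5,dy=+11->C; (4,9):dx=+6,dy=+4->C; (5,6):dx=+12,dy=-5->D; (5,7):dx=+11,dy=-3->D
  (5,8):dx=+9,dy=-1->D; (5,9):dx=+10,dy=-8->D; (6,7):dx=-1,dy=+2->D; (6,8):dx=-3,dy=+4->D
  (6,9):dx=-2,dy=-3->C; (7,8):dx=-2,dy=+2->D; (7,9):dx=-1,dy=-5->C; (8,9):dx=+1,dy=-7->D
Step 2: C = 18, D = 18, total pairs = 36.
Step 3: tau = (C - D)/(n(n-1)/2) = (18 - 18)/36 = 0.000000.
Step 4: Exact two-sided p-value (enumerate n! = 362880 permutations of y under H0): p = 1.000000.
Step 5: alpha = 0.05. fail to reject H0.

tau_b = 0.0000 (C=18, D=18), p = 1.000000, fail to reject H0.


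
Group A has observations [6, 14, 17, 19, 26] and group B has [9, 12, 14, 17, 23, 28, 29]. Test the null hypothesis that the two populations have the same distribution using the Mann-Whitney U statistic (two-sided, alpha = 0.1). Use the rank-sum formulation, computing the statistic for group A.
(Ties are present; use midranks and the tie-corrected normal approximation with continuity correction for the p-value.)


Step 1: Combine and sort all 12 observations; assign midranks.
sorted (value, group): (6,X), (9,Y), (12,Y), (14,X), (14,Y), (17,X), (17,Y), (19,X), (23,Y), (26,X), (28,Y), (29,Y)
ranks: 6->1, 9->2, 12->3, 14->4.5, 14->4.5, 17->6.5, 17->6.5, 19->8, 23->9, 26->10, 28->11, 29->12
Step 2: Rank sum for X: R1 = 1 + 4.5 + 6.5 + 8 + 10 = 30.
Step 3: U_X = R1 - n1(n1+1)/2 = 30 - 5*6/2 = 30 - 15 = 15.
       U_Y = n1*n2 - U_X = 35 - 15 = 20.
Step 4: Ties are present, so use the tie-corrected normal approximation (with continuity correction) for the p-value.
Step 5: p-value = 0.744469; compare to alpha = 0.1. fail to reject H0.

U_X = 15, p = 0.744469, fail to reject H0 at alpha = 0.1.


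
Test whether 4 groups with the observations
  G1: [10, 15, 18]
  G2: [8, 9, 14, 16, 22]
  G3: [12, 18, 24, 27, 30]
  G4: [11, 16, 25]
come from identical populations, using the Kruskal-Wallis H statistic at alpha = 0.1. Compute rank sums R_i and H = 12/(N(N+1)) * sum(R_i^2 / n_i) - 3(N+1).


Step 1: Combine all N = 16 observations and assign midranks.
sorted (value, group, rank): (8,G2,1), (9,G2,2), (10,G1,3), (11,G4,4), (12,G3,5), (14,G2,6), (15,G1,7), (16,G2,8.5), (16,G4,8.5), (18,G1,10.5), (18,G3,10.5), (22,G2,12), (24,G3,13), (25,G4,14), (27,G3,15), (30,G3,16)
Step 2: Sum ranks within each group.
R_1 = 20.5 (n_1 = 3)
R_2 = 29.5 (n_2 = 5)
R_3 = 59.5 (n_3 = 5)
R_4 = 26.5 (n_4 = 3)
Step 3: H = 12/(N(N+1)) * sum(R_i^2/n_i) - 3(N+1)
     = 12/(16*17) * (20.5^2/3 + 29.5^2/5 + 59.5^2/5 + 26.5^2/3) - 3*17
     = 0.044118 * 1256.27 - 51
     = 4.423529.
Step 4: Ties present; correction factor C = 1 - 12/(16^3 - 16) = 0.997059. Corrected H = 4.423529 / 0.997059 = 4.436578.
Step 5: Under H0, H ~ chi^2(3); p-value = 0.218018.
Step 6: alpha = 0.1. fail to reject H0.

H = 4.4366, df = 3, p = 0.218018, fail to reject H0.


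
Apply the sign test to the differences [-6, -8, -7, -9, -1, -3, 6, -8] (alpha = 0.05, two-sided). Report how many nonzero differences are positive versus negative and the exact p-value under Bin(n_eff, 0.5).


Step 1: Discard zero differences. Original n = 8; n_eff = number of nonzero differences = 8.
Nonzero differences (with sign): -6, -8, -7, -9, -1, -3, +6, -8
Step 2: Count signs: positive = 1, negative = 7.
Step 3: Under H0: P(positive) = 0.5, so the number of positives S ~ Bin(8, 0.5).
Step 4: Two-sided exact p-value = sum of Bin(8,0.5) probabilities at or below the observed probability = 0.070312.
Step 5: alpha = 0.05. fail to reject H0.

n_eff = 8, pos = 1, neg = 7, p = 0.070312, fail to reject H0.


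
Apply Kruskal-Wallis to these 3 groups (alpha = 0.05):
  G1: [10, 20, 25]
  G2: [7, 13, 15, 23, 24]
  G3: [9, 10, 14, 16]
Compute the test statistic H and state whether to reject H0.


Step 1: Combine all N = 12 observations and assign midranks.
sorted (value, group, rank): (7,G2,1), (9,G3,2), (10,G1,3.5), (10,G3,3.5), (13,G2,5), (14,G3,6), (15,G2,7), (16,G3,8), (20,G1,9), (23,G2,10), (24,G2,11), (25,G1,12)
Step 2: Sum ranks within each group.
R_1 = 24.5 (n_1 = 3)
R_2 = 34 (n_2 = 5)
R_3 = 19.5 (n_3 = 4)
Step 3: H = 12/(N(N+1)) * sum(R_i^2/n_i) - 3(N+1)
     = 12/(12*13) * (24.5^2/3 + 34^2/5 + 19.5^2/4) - 3*13
     = 0.076923 * 526.346 - 39
     = 1.488141.
Step 4: Ties present; correction factor C = 1 - 6/(12^3 - 12) = 0.996503. Corrected H = 1.488141 / 0.996503 = 1.493363.
Step 5: Under H0, H ~ chi^2(2); p-value = 0.473937.
Step 6: alpha = 0.05. fail to reject H0.

H = 1.4934, df = 2, p = 0.473937, fail to reject H0.


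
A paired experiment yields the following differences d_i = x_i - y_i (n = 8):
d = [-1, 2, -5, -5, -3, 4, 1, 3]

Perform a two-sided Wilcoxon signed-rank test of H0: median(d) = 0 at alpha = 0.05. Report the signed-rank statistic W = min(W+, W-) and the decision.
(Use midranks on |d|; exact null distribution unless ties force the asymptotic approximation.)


Step 1: Drop any zero differences (none here) and take |d_i|.
|d| = [1, 2, 5, 5, 3, 4, 1, 3]
Step 2: Midrank |d_i| (ties get averaged ranks).
ranks: |1|->1.5, |2|->3, |5|->7.5, |5|->7.5, |3|->4.5, |4|->6, |1|->1.5, |3|->4.5
Step 3: Attach original signs; sum ranks with positive sign and with negative sign.
W+ = 3 + 6 + 1.5 + 4.5 = 15
W- = 1.5 + 7.5 + 7.5 + 4.5 = 21
(Check: W+ + W- = 36 should equal n(n+1)/2 = 36.)
Step 4: Test statistic W = min(W+, W-) = 15.
Step 5: Ties in |d|, so use the tie-corrected normal approximation.
        E[W] = n(n+1)/4 = 8*9/4 = 18.
        Tie groups: |d|=1 (t=2), |d|=3 (t=2), |d|=5 (t=2); sum(t^3 - t) = 18.
        Var[W] = n(n+1)(2n+1)/24 - sum(t^3-t)/48 = 1224/24 - 18/48 = 50.625.
        z = (W - E[W]) / sqrt(Var[W]) = (15 - 18) / 7.1151 = -0.4216.
        Two-sided p = 2*Phi(z) = 0.673290.
Step 6: alpha = 0.05. fail to reject H0.

W+ = 15, W- = 21, W = min = 15, p = 0.673290, fail to reject H0.


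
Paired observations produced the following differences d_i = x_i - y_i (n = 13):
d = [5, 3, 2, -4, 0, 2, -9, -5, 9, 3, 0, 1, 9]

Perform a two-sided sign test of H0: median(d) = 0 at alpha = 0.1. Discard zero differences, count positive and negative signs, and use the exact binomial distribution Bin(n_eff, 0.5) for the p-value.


Step 1: Discard zero differences. Original n = 13; n_eff = number of nonzero differences = 11.
Nonzero differences (with sign): +5, +3, +2, -4, +2, -9, -5, +9, +3, +1, +9
Step 2: Count signs: positive = 8, negative = 3.
Step 3: Under H0: P(positive) = 0.5, so the number of positives S ~ Bin(11, 0.5).
Step 4: Two-sided exact p-value = sum of Bin(11,0.5) probabilities at or below the observed probability = 0.226562.
Step 5: alpha = 0.1. fail to reject H0.

n_eff = 11, pos = 8, neg = 3, p = 0.226562, fail to reject H0.


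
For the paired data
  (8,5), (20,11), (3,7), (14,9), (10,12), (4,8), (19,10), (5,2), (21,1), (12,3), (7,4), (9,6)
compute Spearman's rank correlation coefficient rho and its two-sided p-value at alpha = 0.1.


Step 1: Rank x and y separately (midranks; no ties here).
rank(x): 8->5, 20->11, 3->1, 14->9, 10->7, 4->2, 19->10, 5->3, 21->12, 12->8, 7->4, 9->6
rank(y): 5->5, 11->11, 7->7, 9->9, 12->12, 8->8, 10->10, 2->2, 1->1, 3->3, 4->4, 6->6
Step 2: d_i = R_x(i) - R_y(i); compute d_i^2.
  (5-5)^2=0, (11-11)^2=0, (1-7)^2=36, (9-9)^2=0, (7-12)^2=25, (2-8)^2=36, (10-10)^2=0, (3-2)^2=1, (12-1)^2=121, (8-3)^2=25, (4-4)^2=0, (6-6)^2=0
sum(d^2) = 244.
Step 3: rho = 1 - 6*244 / (12*(12^2 - 1)) = 1 - 1464/1716 = 0.146853.
Step 4: Under H0, t = rho * sqrt((n-2)/(1-rho^2)) = 0.4695 ~ t(10).
Step 5: Two-sided p-value from the t-distribution with 10 df = 0.648796.
Step 6: alpha = 0.1. fail to reject H0.

rho = 0.1469, p = 0.648796, fail to reject H0 at alpha = 0.1.


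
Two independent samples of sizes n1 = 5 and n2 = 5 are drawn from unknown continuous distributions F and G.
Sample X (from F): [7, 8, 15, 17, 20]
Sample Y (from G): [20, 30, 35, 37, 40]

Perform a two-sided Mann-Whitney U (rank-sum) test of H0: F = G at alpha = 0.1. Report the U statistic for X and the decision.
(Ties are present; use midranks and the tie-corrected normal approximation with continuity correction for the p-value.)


Step 1: Combine and sort all 10 observations; assign midranks.
sorted (value, group): (7,X), (8,X), (15,X), (17,X), (20,X), (20,Y), (30,Y), (35,Y), (37,Y), (40,Y)
ranks: 7->1, 8->2, 15->3, 17->4, 20->5.5, 20->5.5, 30->7, 35->8, 37->9, 40->10
Step 2: Rank sum for X: R1 = 1 + 2 + 3 + 4 + 5.5 = 15.5.
Step 3: U_X = R1 - n1(n1+1)/2 = 15.5 - 5*6/2 = 15.5 - 15 = 0.5.
       U_Y = n1*n2 - U_X = 25 - 0.5 = 24.5.
Step 4: Ties are present, so use the tie-corrected normal approximation (with continuity correction) for the p-value.
Step 5: p-value = 0.015971; compare to alpha = 0.1. reject H0.

U_X = 0.5, p = 0.015971, reject H0 at alpha = 0.1.


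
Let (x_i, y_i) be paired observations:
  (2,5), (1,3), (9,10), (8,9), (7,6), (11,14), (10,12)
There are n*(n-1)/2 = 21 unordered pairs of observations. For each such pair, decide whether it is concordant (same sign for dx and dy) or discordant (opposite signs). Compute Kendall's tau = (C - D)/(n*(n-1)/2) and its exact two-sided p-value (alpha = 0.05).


Step 1: Enumerate the 21 unordered pairs (i,j) with i<j and classify each by sign(x_j-x_i) * sign(y_j-y_i).
  (1,2):dx=-1,dy=-2->C; (1,3):dx=+7,dy=+5->C; (1,4):dx=+6,dy=+4->C; (1,5):dx=+5,dy=+1->C
  (1,6):dx=+9,dy=+9->C; (1,7):dx=+8,dy=+7->C; (2,3):dx=+8,dy=+7->C; (2,4):dx=+7,dy=+6->C
  (2,5):dx=+6,dy=+3->C; (2,6):dx=+10,dy=+11->C; (2,7):dx=+9,dy=+9->C; (3,4):dx=-1,dy=-1->C
  (3,5):dx=-2,dy=-4->C; (3,6):dx=+2,dy=+4->C; (3,7):dx=+1,dy=+2->C; (4,5):dx=-1,dy=-3->C
  (4,6):dx=+3,dy=+5->C; (4,7):dx=+2,dy=+3->C; (5,6):dx=+4,dy=+8->C; (5,7):dx=+3,dy=+6->C
  (6,7):dx=-1,dy=-2->C
Step 2: C = 21, D = 0, total pairs = 21.
Step 3: tau = (C - D)/(n(n-1)/2) = (21 - 0)/21 = 1.000000.
Step 4: Exact two-sided p-value (enumerate n! = 5040 permutations of y under H0): p = 0.000397.
Step 5: alpha = 0.05. reject H0.

tau_b = 1.0000 (C=21, D=0), p = 0.000397, reject H0.


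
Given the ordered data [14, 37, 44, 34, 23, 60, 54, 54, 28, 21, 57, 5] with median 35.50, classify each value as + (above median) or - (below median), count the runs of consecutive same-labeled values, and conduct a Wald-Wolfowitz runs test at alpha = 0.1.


Step 1: Compute median = 35.50; label A = above, B = below.
Labels in order: BAABBAAABBAB  (n_A = 6, n_B = 6)
Step 2: Count runs R = 7.
Step 3: Under H0 (random ordering), E[R] = 2*n_A*n_B/(n_A+n_B) + 1 = 2*6*6/12 + 1 = 7.0000.
        Var[R] = 2*n_A*n_B*(2*n_A*n_B - n_A - n_B) / ((n_A+n_B)^2 * (n_A+n_B-1)) = 4320/1584 = 2.7273.
        SD[R] = 1.6514.
Step 4: R = E[R], so z = 0 with no continuity correction.
Step 5: Two-sided p-value via normal approximation = 2*(1 - Phi(|z|)) = 1.000000.
Step 6: alpha = 0.1. fail to reject H0.

R = 7, z = 0.0000, p = 1.000000, fail to reject H0.


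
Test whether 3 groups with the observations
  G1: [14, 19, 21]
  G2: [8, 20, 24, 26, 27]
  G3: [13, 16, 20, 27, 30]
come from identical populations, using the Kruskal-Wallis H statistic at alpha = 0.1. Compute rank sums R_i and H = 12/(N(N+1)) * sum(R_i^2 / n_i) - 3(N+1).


Step 1: Combine all N = 13 observations and assign midranks.
sorted (value, group, rank): (8,G2,1), (13,G3,2), (14,G1,3), (16,G3,4), (19,G1,5), (20,G2,6.5), (20,G3,6.5), (21,G1,8), (24,G2,9), (26,G2,10), (27,G2,11.5), (27,G3,11.5), (30,G3,13)
Step 2: Sum ranks within each group.
R_1 = 16 (n_1 = 3)
R_2 = 38 (n_2 = 5)
R_3 = 37 (n_3 = 5)
Step 3: H = 12/(N(N+1)) * sum(R_i^2/n_i) - 3(N+1)
     = 12/(13*14) * (16^2/3 + 38^2/5 + 37^2/5) - 3*14
     = 0.065934 * 647.933 - 42
     = 0.720879.
Step 4: Ties present; correction factor C = 1 - 12/(13^3 - 13) = 0.994505. Corrected H = 0.720879 / 0.994505 = 0.724862.
Step 5: Under H0, H ~ chi^2(2); p-value = 0.695982.
Step 6: alpha = 0.1. fail to reject H0.

H = 0.7249, df = 2, p = 0.695982, fail to reject H0.


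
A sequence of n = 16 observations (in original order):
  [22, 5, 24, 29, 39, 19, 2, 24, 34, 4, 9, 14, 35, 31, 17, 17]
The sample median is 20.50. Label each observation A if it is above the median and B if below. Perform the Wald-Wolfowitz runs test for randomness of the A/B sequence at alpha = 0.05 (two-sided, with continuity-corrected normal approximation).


Step 1: Compute median = 20.50; label A = above, B = below.
Labels in order: ABAAABBAABBBAABB  (n_A = 8, n_B = 8)
Step 2: Count runs R = 8.
Step 3: Under H0 (random ordering), E[R] = 2*n_A*n_B/(n_A+n_B) + 1 = 2*8*8/16 + 1 = 9.0000.
        Var[R] = 2*n_A*n_B*(2*n_A*n_B - n_A - n_B) / ((n_A+n_B)^2 * (n_A+n_B-1)) = 14336/3840 = 3.7333.
        SD[R] = 1.9322.
Step 4: Continuity-corrected z = (R + 0.5 - E[R]) / SD[R] = (8 + 0.5 - 9.0000) / 1.9322 = -0.2588.
Step 5: Two-sided p-value via normal approximation = 2*(1 - Phi(|z|)) = 0.795809.
Step 6: alpha = 0.05. fail to reject H0.

R = 8, z = -0.2588, p = 0.795809, fail to reject H0.


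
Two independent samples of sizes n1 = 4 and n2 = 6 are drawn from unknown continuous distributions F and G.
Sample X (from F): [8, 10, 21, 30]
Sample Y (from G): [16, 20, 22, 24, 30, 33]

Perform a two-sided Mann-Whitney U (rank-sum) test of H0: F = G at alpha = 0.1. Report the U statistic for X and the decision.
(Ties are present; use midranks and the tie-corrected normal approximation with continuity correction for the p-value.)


Step 1: Combine and sort all 10 observations; assign midranks.
sorted (value, group): (8,X), (10,X), (16,Y), (20,Y), (21,X), (22,Y), (24,Y), (30,X), (30,Y), (33,Y)
ranks: 8->1, 10->2, 16->3, 20->4, 21->5, 22->6, 24->7, 30->8.5, 30->8.5, 33->10
Step 2: Rank sum for X: R1 = 1 + 2 + 5 + 8.5 = 16.5.
Step 3: U_X = R1 - n1(n1+1)/2 = 16.5 - 4*5/2 = 16.5 - 10 = 6.5.
       U_Y = n1*n2 - U_X = 24 - 6.5 = 17.5.
Step 4: Ties are present, so use the tie-corrected normal approximation (with continuity correction) for the p-value.
Step 5: p-value = 0.284958; compare to alpha = 0.1. fail to reject H0.

U_X = 6.5, p = 0.284958, fail to reject H0 at alpha = 0.1.


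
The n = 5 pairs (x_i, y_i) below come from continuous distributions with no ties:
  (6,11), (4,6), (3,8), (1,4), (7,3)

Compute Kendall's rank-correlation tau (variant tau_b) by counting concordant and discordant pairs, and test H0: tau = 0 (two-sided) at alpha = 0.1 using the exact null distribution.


Step 1: Enumerate the 10 unordered pairs (i,j) with i<j and classify each by sign(x_j-x_i) * sign(y_j-y_i).
  (1,2):dx=-2,dy=-5->C; (1,3):dx=-3,dy=-3->C; (1,4):dx=-5,dy=-7->C; (1,5):dx=+1,dy=-8->D
  (2,3):dx=-1,dy=+2->D; (2,4):dx=-3,dy=-2->C; (2,5):dx=+3,dy=-3->D; (3,4):dx=-2,dy=-4->C
  (3,5):dx=+4,dy=-5->D; (4,5):dx=+6,dy=-1->D
Step 2: C = 5, D = 5, total pairs = 10.
Step 3: tau = (C - D)/(n(n-1)/2) = (5 - 5)/10 = 0.000000.
Step 4: Exact two-sided p-value (enumerate n! = 120 permutations of y under H0): p = 1.000000.
Step 5: alpha = 0.1. fail to reject H0.

tau_b = 0.0000 (C=5, D=5), p = 1.000000, fail to reject H0.


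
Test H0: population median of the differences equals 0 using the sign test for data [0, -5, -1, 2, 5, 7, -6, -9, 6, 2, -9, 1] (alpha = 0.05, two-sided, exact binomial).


Step 1: Discard zero differences. Original n = 12; n_eff = number of nonzero differences = 11.
Nonzero differences (with sign): -5, -1, +2, +5, +7, -6, -9, +6, +2, -9, +1
Step 2: Count signs: positive = 6, negative = 5.
Step 3: Under H0: P(positive) = 0.5, so the number of positives S ~ Bin(11, 0.5).
Step 4: Two-sided exact p-value = sum of Bin(11,0.5) probabilities at or below the observed probability = 1.000000.
Step 5: alpha = 0.05. fail to reject H0.

n_eff = 11, pos = 6, neg = 5, p = 1.000000, fail to reject H0.


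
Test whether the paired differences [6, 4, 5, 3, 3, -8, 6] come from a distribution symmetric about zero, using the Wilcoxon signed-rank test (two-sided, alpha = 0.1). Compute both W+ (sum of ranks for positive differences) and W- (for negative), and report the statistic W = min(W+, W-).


Step 1: Drop any zero differences (none here) and take |d_i|.
|d| = [6, 4, 5, 3, 3, 8, 6]
Step 2: Midrank |d_i| (ties get averaged ranks).
ranks: |6|->5.5, |4|->3, |5|->4, |3|->1.5, |3|->1.5, |8|->7, |6|->5.5
Step 3: Attach original signs; sum ranks with positive sign and with negative sign.
W+ = 5.5 + 3 + 4 + 1.5 + 1.5 + 5.5 = 21
W- = 7 = 7
(Check: W+ + W- = 28 should equal n(n+1)/2 = 28.)
Step 4: Test statistic W = min(W+, W-) = 7.
Step 5: Ties in |d|, so use the tie-corrected normal approximation.
        E[W] = n(n+1)/4 = 7*8/4 = 14.
        Tie groups: |d|=3 (t=2), |d|=6 (t=2); sum(t^3 - t) = 12.
        Var[W] = n(n+1)(2n+1)/24 - sum(t^3-t)/48 = 840/24 - 12/48 = 34.75.
        z = (W - E[W]) / sqrt(Var[W]) = (7 - 14) / 5.8949 = -1.1875.
        Two-sided p = 2*Phi(z) = 0.235044.
Step 6: alpha = 0.1. fail to reject H0.

W+ = 21, W- = 7, W = min = 7, p = 0.235044, fail to reject H0.


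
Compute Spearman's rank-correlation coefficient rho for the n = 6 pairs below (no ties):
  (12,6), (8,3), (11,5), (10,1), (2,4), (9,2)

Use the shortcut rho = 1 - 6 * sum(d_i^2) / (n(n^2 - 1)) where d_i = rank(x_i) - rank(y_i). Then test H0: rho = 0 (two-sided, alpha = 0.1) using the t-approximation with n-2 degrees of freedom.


Step 1: Rank x and y separately (midranks; no ties here).
rank(x): 12->6, 8->2, 11->5, 10->4, 2->1, 9->3
rank(y): 6->6, 3->3, 5->5, 1->1, 4->4, 2->2
Step 2: d_i = R_x(i) - R_y(i); compute d_i^2.
  (6-6)^2=0, (2-3)^2=1, (5-5)^2=0, (4-1)^2=9, (1-4)^2=9, (3-2)^2=1
sum(d^2) = 20.
Step 3: rho = 1 - 6*20 / (6*(6^2 - 1)) = 1 - 120/210 = 0.428571.
Step 4: Under H0, t = rho * sqrt((n-2)/(1-rho^2)) = 0.9487 ~ t(4).
Step 5: Two-sided p-value from the t-distribution with 4 df = 0.396501.
Step 6: alpha = 0.1. fail to reject H0.

rho = 0.4286, p = 0.396501, fail to reject H0 at alpha = 0.1.


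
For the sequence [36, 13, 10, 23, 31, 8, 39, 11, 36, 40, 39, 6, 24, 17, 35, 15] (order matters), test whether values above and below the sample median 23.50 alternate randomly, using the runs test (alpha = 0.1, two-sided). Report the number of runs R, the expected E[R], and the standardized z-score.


Step 1: Compute median = 23.50; label A = above, B = below.
Labels in order: ABBBABABAAABABAB  (n_A = 8, n_B = 8)
Step 2: Count runs R = 12.
Step 3: Under H0 (random ordering), E[R] = 2*n_A*n_B/(n_A+n_B) + 1 = 2*8*8/16 + 1 = 9.0000.
        Var[R] = 2*n_A*n_B*(2*n_A*n_B - n_A - n_B) / ((n_A+n_B)^2 * (n_A+n_B-1)) = 14336/3840 = 3.7333.
        SD[R] = 1.9322.
Step 4: Continuity-corrected z = (R - 0.5 - E[R]) / SD[R] = (12 - 0.5 - 9.0000) / 1.9322 = 1.2939.
Step 5: Two-sided p-value via normal approximation = 2*(1 - Phi(|z|)) = 0.195709.
Step 6: alpha = 0.1. fail to reject H0.

R = 12, z = 1.2939, p = 0.195709, fail to reject H0.


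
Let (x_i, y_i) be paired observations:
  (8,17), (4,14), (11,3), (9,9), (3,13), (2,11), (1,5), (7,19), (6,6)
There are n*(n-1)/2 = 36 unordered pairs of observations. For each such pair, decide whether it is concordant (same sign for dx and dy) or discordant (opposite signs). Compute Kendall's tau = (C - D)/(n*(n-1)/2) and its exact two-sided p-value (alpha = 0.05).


Step 1: Enumerate the 36 unordered pairs (i,j) with i<j and classify each by sign(x_j-x_i) * sign(y_j-y_i).
  (1,2):dx=-4,dy=-3->C; (1,3):dx=+3,dy=-14->D; (1,4):dx=+1,dy=-8->D; (1,5):dx=-5,dy=-4->C
  (1,6):dx=-6,dy=-6->C; (1,7):dx=-7,dy=-12->C; (1,8):dx=-1,dy=+2->D; (1,9):dx=-2,dy=-11->C
  (2,3):dx=+7,dy=-11->D; (2,4):dx=+5,dy=-5->D; (2,5):dx=-1,dy=-1->C; (2,6):dx=-2,dy=-3->C
  (2,7):dx=-3,dy=-9->C; (2,8):dx=+3,dy=+5->C; (2,9):dx=+2,dy=-8->D; (3,4):dx=-2,dy=+6->D
  (3,5):dx=-8,dy=+10->D; (3,6):dx=-9,dy=+8->D; (3,7):dx=-10,dy=+2->D; (3,8):dx=-4,dy=+16->D
  (3,9):dx=-5,dy=+3->D; (4,5):dx=-6,dy=+4->D; (4,6):dx=-7,dy=+2->D; (4,7):dx=-8,dy=-4->C
  (4,8):dx=-2,dy=+10->D; (4,9):dx=-3,dy=-3->C; (5,6):dx=-1,dy=-2->C; (5,7):dx=-2,dy=-8->C
  (5,8):dx=+4,dy=+6->C; (5,9):dx=+3,dy=-7->D; (6,7):dx=-1,dy=-6->C; (6,8):dx=+5,dy=+8->C
  (6,9):dx=+4,dy=-5->D; (7,8):dx=+6,dy=+14->C; (7,9):dx=+5,dy=+1->C; (8,9):dx=-1,dy=-13->C
Step 2: C = 19, D = 17, total pairs = 36.
Step 3: tau = (C - D)/(n(n-1)/2) = (19 - 17)/36 = 0.055556.
Step 4: Exact two-sided p-value (enumerate n! = 362880 permutations of y under H0): p = 0.919455.
Step 5: alpha = 0.05. fail to reject H0.

tau_b = 0.0556 (C=19, D=17), p = 0.919455, fail to reject H0.


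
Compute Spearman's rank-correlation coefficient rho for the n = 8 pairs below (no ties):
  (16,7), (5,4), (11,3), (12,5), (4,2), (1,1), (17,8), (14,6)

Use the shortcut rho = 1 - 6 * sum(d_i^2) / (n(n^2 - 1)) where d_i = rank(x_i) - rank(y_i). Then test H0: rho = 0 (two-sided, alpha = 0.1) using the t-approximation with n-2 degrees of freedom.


Step 1: Rank x and y separately (midranks; no ties here).
rank(x): 16->7, 5->3, 11->4, 12->5, 4->2, 1->1, 17->8, 14->6
rank(y): 7->7, 4->4, 3->3, 5->5, 2->2, 1->1, 8->8, 6->6
Step 2: d_i = R_x(i) - R_y(i); compute d_i^2.
  (7-7)^2=0, (3-4)^2=1, (4-3)^2=1, (5-5)^2=0, (2-2)^2=0, (1-1)^2=0, (8-8)^2=0, (6-6)^2=0
sum(d^2) = 2.
Step 3: rho = 1 - 6*2 / (8*(8^2 - 1)) = 1 - 12/504 = 0.976190.
Step 4: Under H0, t = rho * sqrt((n-2)/(1-rho^2)) = 11.0235 ~ t(6).
Step 5: Two-sided p-value from the t-distribution with 6 df = 0.000033.
Step 6: alpha = 0.1. reject H0.

rho = 0.9762, p = 0.000033, reject H0 at alpha = 0.1.


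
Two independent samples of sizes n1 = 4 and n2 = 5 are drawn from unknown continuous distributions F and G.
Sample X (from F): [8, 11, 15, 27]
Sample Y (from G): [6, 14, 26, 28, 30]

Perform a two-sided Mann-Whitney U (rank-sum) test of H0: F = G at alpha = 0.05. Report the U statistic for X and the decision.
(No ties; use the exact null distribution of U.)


Step 1: Combine and sort all 9 observations; assign midranks.
sorted (value, group): (6,Y), (8,X), (11,X), (14,Y), (15,X), (26,Y), (27,X), (28,Y), (30,Y)
ranks: 6->1, 8->2, 11->3, 14->4, 15->5, 26->6, 27->7, 28->8, 30->9
Step 2: Rank sum for X: R1 = 2 + 3 + 5 + 7 = 17.
Step 3: U_X = R1 - n1(n1+1)/2 = 17 - 4*5/2 = 17 - 10 = 7.
       U_Y = n1*n2 - U_X = 20 - 7 = 13.
Step 4: No ties, so the exact null distribution of U (based on enumerating the C(9,4) = 126 equally likely rank assignments) gives the two-sided p-value.
Step 5: p-value = 0.555556; compare to alpha = 0.05. fail to reject H0.

U_X = 7, p = 0.555556, fail to reject H0 at alpha = 0.05.


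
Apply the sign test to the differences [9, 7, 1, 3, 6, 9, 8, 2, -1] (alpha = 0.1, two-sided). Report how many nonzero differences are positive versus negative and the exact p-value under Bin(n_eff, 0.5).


Step 1: Discard zero differences. Original n = 9; n_eff = number of nonzero differences = 9.
Nonzero differences (with sign): +9, +7, +1, +3, +6, +9, +8, +2, -1
Step 2: Count signs: positive = 8, negative = 1.
Step 3: Under H0: P(positive) = 0.5, so the number of positives S ~ Bin(9, 0.5).
Step 4: Two-sided exact p-value = sum of Bin(9,0.5) probabilities at or below the observed probability = 0.039062.
Step 5: alpha = 0.1. reject H0.

n_eff = 9, pos = 8, neg = 1, p = 0.039062, reject H0.


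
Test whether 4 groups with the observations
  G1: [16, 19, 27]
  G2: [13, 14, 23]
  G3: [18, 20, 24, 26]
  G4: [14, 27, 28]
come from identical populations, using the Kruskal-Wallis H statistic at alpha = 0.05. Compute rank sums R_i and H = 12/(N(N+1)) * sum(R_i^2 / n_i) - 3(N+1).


Step 1: Combine all N = 13 observations and assign midranks.
sorted (value, group, rank): (13,G2,1), (14,G2,2.5), (14,G4,2.5), (16,G1,4), (18,G3,5), (19,G1,6), (20,G3,7), (23,G2,8), (24,G3,9), (26,G3,10), (27,G1,11.5), (27,G4,11.5), (28,G4,13)
Step 2: Sum ranks within each group.
R_1 = 21.5 (n_1 = 3)
R_2 = 11.5 (n_2 = 3)
R_3 = 31 (n_3 = 4)
R_4 = 27 (n_4 = 3)
Step 3: H = 12/(N(N+1)) * sum(R_i^2/n_i) - 3(N+1)
     = 12/(13*14) * (21.5^2/3 + 11.5^2/3 + 31^2/4 + 27^2/3) - 3*14
     = 0.065934 * 681.417 - 42
     = 2.928571.
Step 4: Ties present; correction factor C = 1 - 12/(13^3 - 13) = 0.994505. Corrected H = 2.928571 / 0.994505 = 2.944751.
Step 5: Under H0, H ~ chi^2(3); p-value = 0.400222.
Step 6: alpha = 0.05. fail to reject H0.

H = 2.9448, df = 3, p = 0.400222, fail to reject H0.


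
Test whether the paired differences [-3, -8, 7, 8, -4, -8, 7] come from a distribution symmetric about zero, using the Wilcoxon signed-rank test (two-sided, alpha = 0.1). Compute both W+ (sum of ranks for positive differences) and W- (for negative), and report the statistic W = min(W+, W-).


Step 1: Drop any zero differences (none here) and take |d_i|.
|d| = [3, 8, 7, 8, 4, 8, 7]
Step 2: Midrank |d_i| (ties get averaged ranks).
ranks: |3|->1, |8|->6, |7|->3.5, |8|->6, |4|->2, |8|->6, |7|->3.5
Step 3: Attach original signs; sum ranks with positive sign and with negative sign.
W+ = 3.5 + 6 + 3.5 = 13
W- = 1 + 6 + 2 + 6 = 15
(Check: W+ + W- = 28 should equal n(n+1)/2 = 28.)
Step 4: Test statistic W = min(W+, W-) = 13.
Step 5: Ties in |d|, so use the tie-corrected normal approximation.
        E[W] = n(n+1)/4 = 7*8/4 = 14.
        Tie groups: |d|=7 (t=2), |d|=8 (t=3); sum(t^3 - t) = 30.
        Var[W] = n(n+1)(2n+1)/24 - sum(t^3-t)/48 = 840/24 - 30/48 = 34.375.
        z = (W - E[W]) / sqrt(Var[W]) = (13 - 14) / 5.8630 = -0.1706.
        Two-sided p = 2*Phi(z) = 0.864569.
Step 6: alpha = 0.1. fail to reject H0.

W+ = 13, W- = 15, W = min = 13, p = 0.864569, fail to reject H0.


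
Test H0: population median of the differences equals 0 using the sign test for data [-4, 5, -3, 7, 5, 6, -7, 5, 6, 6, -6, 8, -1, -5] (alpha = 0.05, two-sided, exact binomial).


Step 1: Discard zero differences. Original n = 14; n_eff = number of nonzero differences = 14.
Nonzero differences (with sign): -4, +5, -3, +7, +5, +6, -7, +5, +6, +6, -6, +8, -1, -5
Step 2: Count signs: positive = 8, negative = 6.
Step 3: Under H0: P(positive) = 0.5, so the number of positives S ~ Bin(14, 0.5).
Step 4: Two-sided exact p-value = sum of Bin(14,0.5) probabilities at or below the observed probability = 0.790527.
Step 5: alpha = 0.05. fail to reject H0.

n_eff = 14, pos = 8, neg = 6, p = 0.790527, fail to reject H0.


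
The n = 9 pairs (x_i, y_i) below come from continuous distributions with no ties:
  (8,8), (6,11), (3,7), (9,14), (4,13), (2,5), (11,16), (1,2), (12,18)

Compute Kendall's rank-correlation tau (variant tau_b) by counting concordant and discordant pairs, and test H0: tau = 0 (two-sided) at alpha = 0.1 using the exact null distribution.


Step 1: Enumerate the 36 unordered pairs (i,j) with i<j and classify each by sign(x_j-x_i) * sign(y_j-y_i).
  (1,2):dx=-2,dy=+3->D; (1,3):dx=-5,dy=-1->C; (1,4):dx=+1,dy=+6->C; (1,5):dx=-4,dy=+5->D
  (1,6):dx=-6,dy=-3->C; (1,7):dx=+3,dy=+8->C; (1,8):dx=-7,dy=-6->C; (1,9):dx=+4,dy=+10->C
  (2,3):dx=-3,dy=-4->C; (2,4):dx=+3,dy=+3->C; (2,5):dx=-2,dy=+2->D; (2,6):dx=-4,dy=-6->C
  (2,7):dx=+5,dy=+5->C; (2,8):dx=-5,dy=-9->C; (2,9):dx=+6,dy=+7->C; (3,4):dx=+6,dy=+7->C
  (3,5):dx=+1,dy=+6->C; (3,6):dx=-1,dy=-2->C; (3,7):dx=+8,dy=+9->C; (3,8):dx=-2,dy=-5->C
  (3,9):dx=+9,dy=+11->C; (4,5):dx=-5,dy=-1->C; (4,6):dx=-7,dy=-9->C; (4,7):dx=+2,dy=+2->C
  (4,8):dx=-8,dy=-12->C; (4,9):dx=+3,dy=+4->C; (5,6):dx=-2,dy=-8->C; (5,7):dx=+7,dy=+3->C
  (5,8):dx=-3,dy=-11->C; (5,9):dx=+8,dy=+5->C; (6,7):dx=+9,dy=+11->C; (6,8):dx=-1,dy=-3->C
  (6,9):dx=+10,dy=+13->C; (7,8):dx=-10,dy=-14->C; (7,9):dx=+1,dy=+2->C; (8,9):dx=+11,dy=+16->C
Step 2: C = 33, D = 3, total pairs = 36.
Step 3: tau = (C - D)/(n(n-1)/2) = (33 - 3)/36 = 0.833333.
Step 4: Exact two-sided p-value (enumerate n! = 362880 permutations of y under H0): p = 0.000854.
Step 5: alpha = 0.1. reject H0.

tau_b = 0.8333 (C=33, D=3), p = 0.000854, reject H0.


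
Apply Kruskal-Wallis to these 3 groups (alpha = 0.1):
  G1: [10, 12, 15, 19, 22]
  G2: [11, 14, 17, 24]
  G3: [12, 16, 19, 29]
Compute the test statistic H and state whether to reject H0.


Step 1: Combine all N = 13 observations and assign midranks.
sorted (value, group, rank): (10,G1,1), (11,G2,2), (12,G1,3.5), (12,G3,3.5), (14,G2,5), (15,G1,6), (16,G3,7), (17,G2,8), (19,G1,9.5), (19,G3,9.5), (22,G1,11), (24,G2,12), (29,G3,13)
Step 2: Sum ranks within each group.
R_1 = 31 (n_1 = 5)
R_2 = 27 (n_2 = 4)
R_3 = 33 (n_3 = 4)
Step 3: H = 12/(N(N+1)) * sum(R_i^2/n_i) - 3(N+1)
     = 12/(13*14) * (31^2/5 + 27^2/4 + 33^2/4) - 3*14
     = 0.065934 * 646.7 - 42
     = 0.639560.
Step 4: Ties present; correction factor C = 1 - 12/(13^3 - 13) = 0.994505. Corrected H = 0.639560 / 0.994505 = 0.643094.
Step 5: Under H0, H ~ chi^2(2); p-value = 0.725027.
Step 6: alpha = 0.1. fail to reject H0.

H = 0.6431, df = 2, p = 0.725027, fail to reject H0.


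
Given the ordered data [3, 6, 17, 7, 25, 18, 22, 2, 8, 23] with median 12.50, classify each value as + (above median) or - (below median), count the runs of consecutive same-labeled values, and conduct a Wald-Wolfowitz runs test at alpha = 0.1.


Step 1: Compute median = 12.50; label A = above, B = below.
Labels in order: BBABAAABBA  (n_A = 5, n_B = 5)
Step 2: Count runs R = 6.
Step 3: Under H0 (random ordering), E[R] = 2*n_A*n_B/(n_A+n_B) + 1 = 2*5*5/10 + 1 = 6.0000.
        Var[R] = 2*n_A*n_B*(2*n_A*n_B - n_A - n_B) / ((n_A+n_B)^2 * (n_A+n_B-1)) = 2000/900 = 2.2222.
        SD[R] = 1.4907.
Step 4: R = E[R], so z = 0 with no continuity correction.
Step 5: Two-sided p-value via normal approximation = 2*(1 - Phi(|z|)) = 1.000000.
Step 6: alpha = 0.1. fail to reject H0.

R = 6, z = 0.0000, p = 1.000000, fail to reject H0.


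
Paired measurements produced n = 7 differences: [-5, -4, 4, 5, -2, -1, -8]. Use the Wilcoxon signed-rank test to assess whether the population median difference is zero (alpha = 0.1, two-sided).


Step 1: Drop any zero differences (none here) and take |d_i|.
|d| = [5, 4, 4, 5, 2, 1, 8]
Step 2: Midrank |d_i| (ties get averaged ranks).
ranks: |5|->5.5, |4|->3.5, |4|->3.5, |5|->5.5, |2|->2, |1|->1, |8|->7
Step 3: Attach original signs; sum ranks with positive sign and with negative sign.
W+ = 3.5 + 5.5 = 9
W- = 5.5 + 3.5 + 2 + 1 + 7 = 19
(Check: W+ + W- = 28 should equal n(n+1)/2 = 28.)
Step 4: Test statistic W = min(W+, W-) = 9.
Step 5: Ties in |d|, so use the tie-corrected normal approximation.
        E[W] = n(n+1)/4 = 7*8/4 = 14.
        Tie groups: |d|=4 (t=2), |d|=5 (t=2); sum(t^3 - t) = 12.
        Var[W] = n(n+1)(2n+1)/24 - sum(t^3-t)/48 = 840/24 - 12/48 = 34.75.
        z = (W - E[W]) / sqrt(Var[W]) = (9 - 14) / 5.8949 = -0.8482.
        Two-sided p = 2*Phi(z) = 0.396333.
Step 6: alpha = 0.1. fail to reject H0.

W+ = 9, W- = 19, W = min = 9, p = 0.396333, fail to reject H0.
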